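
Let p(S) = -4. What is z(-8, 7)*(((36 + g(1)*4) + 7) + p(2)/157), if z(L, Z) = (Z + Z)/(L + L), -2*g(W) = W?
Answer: -45031/1256 ≈ -35.853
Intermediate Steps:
g(W) = -W/2
z(L, Z) = Z/L (z(L, Z) = (2*Z)/((2*L)) = (2*Z)*(1/(2*L)) = Z/L)
z(-8, 7)*(((36 + g(1)*4) + 7) + p(2)/157) = (7/(-8))*(((36 - ½*1*4) + 7) - 4/157) = (7*(-⅛))*(((36 - ½*4) + 7) - 4*1/157) = -7*(((36 - 2) + 7) - 4/157)/8 = -7*((34 + 7) - 4/157)/8 = -7*(41 - 4/157)/8 = -7/8*6433/157 = -45031/1256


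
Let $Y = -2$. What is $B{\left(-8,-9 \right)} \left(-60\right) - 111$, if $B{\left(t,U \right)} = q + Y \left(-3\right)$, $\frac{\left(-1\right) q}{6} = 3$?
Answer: $609$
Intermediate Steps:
$q = -18$ ($q = \left(-6\right) 3 = -18$)
$B{\left(t,U \right)} = -12$ ($B{\left(t,U \right)} = -18 - -6 = -18 + 6 = -12$)
$B{\left(-8,-9 \right)} \left(-60\right) - 111 = \left(-12\right) \left(-60\right) - 111 = 720 - 111 = 609$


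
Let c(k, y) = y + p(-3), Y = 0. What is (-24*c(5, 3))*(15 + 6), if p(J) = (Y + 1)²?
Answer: -2016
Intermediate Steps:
p(J) = 1 (p(J) = (0 + 1)² = 1² = 1)
c(k, y) = 1 + y (c(k, y) = y + 1 = 1 + y)
(-24*c(5, 3))*(15 + 6) = (-24*(1 + 3))*(15 + 6) = -24*4*21 = -96*21 = -2016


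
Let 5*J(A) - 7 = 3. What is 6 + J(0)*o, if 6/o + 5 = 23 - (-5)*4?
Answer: 120/19 ≈ 6.3158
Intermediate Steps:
J(A) = 2 (J(A) = 7/5 + (1/5)*3 = 7/5 + 3/5 = 2)
o = 3/19 (o = 6/(-5 + (23 - (-5)*4)) = 6/(-5 + (23 - 1*(-20))) = 6/(-5 + (23 + 20)) = 6/(-5 + 43) = 6/38 = 6*(1/38) = 3/19 ≈ 0.15789)
6 + J(0)*o = 6 + 2*(3/19) = 6 + 6/19 = 120/19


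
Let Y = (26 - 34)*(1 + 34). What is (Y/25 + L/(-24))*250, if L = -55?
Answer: -26725/12 ≈ -2227.1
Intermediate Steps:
Y = -280 (Y = -8*35 = -280)
(Y/25 + L/(-24))*250 = (-280/25 - 55/(-24))*250 = (-280*1/25 - 55*(-1/24))*250 = (-56/5 + 55/24)*250 = -1069/120*250 = -26725/12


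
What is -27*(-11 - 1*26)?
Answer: 999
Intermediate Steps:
-27*(-11 - 1*26) = -27*(-11 - 26) = -27*(-37) = 999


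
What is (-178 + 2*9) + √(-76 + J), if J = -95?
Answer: -160 + 3*I*√19 ≈ -160.0 + 13.077*I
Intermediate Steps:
(-178 + 2*9) + √(-76 + J) = (-178 + 2*9) + √(-76 - 95) = (-178 + 18) + √(-171) = -160 + 3*I*√19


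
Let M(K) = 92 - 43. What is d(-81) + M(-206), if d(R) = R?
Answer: -32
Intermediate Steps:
M(K) = 49
d(-81) + M(-206) = -81 + 49 = -32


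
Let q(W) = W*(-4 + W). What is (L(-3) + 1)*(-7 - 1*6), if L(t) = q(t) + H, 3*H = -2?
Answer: -832/3 ≈ -277.33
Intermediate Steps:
H = -⅔ (H = (⅓)*(-2) = -⅔ ≈ -0.66667)
L(t) = -⅔ + t*(-4 + t) (L(t) = t*(-4 + t) - ⅔ = -⅔ + t*(-4 + t))
(L(-3) + 1)*(-7 - 1*6) = ((-⅔ - 3*(-4 - 3)) + 1)*(-7 - 1*6) = ((-⅔ - 3*(-7)) + 1)*(-7 - 6) = ((-⅔ + 21) + 1)*(-13) = (61/3 + 1)*(-13) = (64/3)*(-13) = -832/3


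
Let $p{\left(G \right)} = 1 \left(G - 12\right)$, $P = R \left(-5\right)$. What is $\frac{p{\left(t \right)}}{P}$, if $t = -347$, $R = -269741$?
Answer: $- \frac{359}{1348705} \approx -0.00026618$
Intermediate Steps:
$P = 1348705$ ($P = \left(-269741\right) \left(-5\right) = 1348705$)
$p{\left(G \right)} = -12 + G$ ($p{\left(G \right)} = 1 \left(-12 + G\right) = -12 + G$)
$\frac{p{\left(t \right)}}{P} = \frac{-12 - 347}{1348705} = \left(-359\right) \frac{1}{1348705} = - \frac{359}{1348705}$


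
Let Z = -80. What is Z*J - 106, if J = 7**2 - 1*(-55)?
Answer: -8426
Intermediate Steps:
J = 104 (J = 49 + 55 = 104)
Z*J - 106 = -80*104 - 106 = -8320 - 106 = -8426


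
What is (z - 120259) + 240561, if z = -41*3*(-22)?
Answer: 123008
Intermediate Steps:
z = 2706 (z = -123*(-22) = 2706)
(z - 120259) + 240561 = (2706 - 120259) + 240561 = -117553 + 240561 = 123008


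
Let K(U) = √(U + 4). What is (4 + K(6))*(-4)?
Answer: -16 - 4*√10 ≈ -28.649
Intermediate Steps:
K(U) = √(4 + U)
(4 + K(6))*(-4) = (4 + √(4 + 6))*(-4) = (4 + √10)*(-4) = -16 - 4*√10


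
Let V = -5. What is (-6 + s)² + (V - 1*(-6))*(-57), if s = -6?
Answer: 87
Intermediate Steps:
(-6 + s)² + (V - 1*(-6))*(-57) = (-6 - 6)² + (-5 - 1*(-6))*(-57) = (-12)² + (-5 + 6)*(-57) = 144 + 1*(-57) = 144 - 57 = 87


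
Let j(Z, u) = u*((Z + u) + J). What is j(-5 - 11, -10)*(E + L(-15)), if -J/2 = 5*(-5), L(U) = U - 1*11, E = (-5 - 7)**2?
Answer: -28320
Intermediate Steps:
E = 144 (E = (-12)**2 = 144)
L(U) = -11 + U (L(U) = U - 11 = -11 + U)
J = 50 (J = -10*(-5) = -2*(-25) = 50)
j(Z, u) = u*(50 + Z + u) (j(Z, u) = u*((Z + u) + 50) = u*(50 + Z + u))
j(-5 - 11, -10)*(E + L(-15)) = (-10*(50 + (-5 - 11) - 10))*(144 + (-11 - 15)) = (-10*(50 - 16 - 10))*(144 - 26) = -10*24*118 = -240*118 = -28320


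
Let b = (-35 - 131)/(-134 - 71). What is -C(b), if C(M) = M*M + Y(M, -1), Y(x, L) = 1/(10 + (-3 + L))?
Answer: -207361/252150 ≈ -0.82237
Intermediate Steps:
b = 166/205 (b = -166/(-205) = -166*(-1/205) = 166/205 ≈ 0.80976)
Y(x, L) = 1/(7 + L)
C(M) = ⅙ + M² (C(M) = M*M + 1/(7 - 1) = M² + 1/6 = M² + ⅙ = ⅙ + M²)
-C(b) = -(⅙ + (166/205)²) = -(⅙ + 27556/42025) = -1*207361/252150 = -207361/252150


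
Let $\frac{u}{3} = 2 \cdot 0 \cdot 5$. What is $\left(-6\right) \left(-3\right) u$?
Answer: $0$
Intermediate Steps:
$u = 0$ ($u = 3 \cdot 2 \cdot 0 \cdot 5 = 3 \cdot 0 \cdot 5 = 3 \cdot 0 = 0$)
$\left(-6\right) \left(-3\right) u = \left(-6\right) \left(-3\right) 0 = 18 \cdot 0 = 0$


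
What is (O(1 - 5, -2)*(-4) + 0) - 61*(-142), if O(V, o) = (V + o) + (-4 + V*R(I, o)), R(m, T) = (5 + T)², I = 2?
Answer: 8846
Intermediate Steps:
O(V, o) = -4 + V + o + V*(5 + o)² (O(V, o) = (V + o) + (-4 + V*(5 + o)²) = -4 + V + o + V*(5 + o)²)
(O(1 - 5, -2)*(-4) + 0) - 61*(-142) = ((-4 + (1 - 5) - 2 + (1 - 5)*(5 - 2)²)*(-4) + 0) - 61*(-142) = ((-4 - 4 - 2 - 4*3²)*(-4) + 0) + 8662 = ((-4 - 4 - 2 - 4*9)*(-4) + 0) + 8662 = ((-4 - 4 - 2 - 36)*(-4) + 0) + 8662 = (-46*(-4) + 0) + 8662 = (184 + 0) + 8662 = 184 + 8662 = 8846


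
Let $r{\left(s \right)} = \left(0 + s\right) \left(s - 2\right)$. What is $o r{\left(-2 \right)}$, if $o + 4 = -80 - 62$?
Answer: $-1168$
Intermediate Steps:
$o = -146$ ($o = -4 - 142 = -146$)
$r{\left(s \right)} = s \left(-2 + s\right)$
$o r{\left(-2 \right)} = - 146 \left(- 2 \left(-2 - 2\right)\right) = - 146 \left(\left(-2\right) \left(-4\right)\right) = \left(-146\right) 8 = -1168$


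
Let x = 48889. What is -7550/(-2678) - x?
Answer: -65458596/1339 ≈ -48886.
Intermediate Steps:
-7550/(-2678) - x = -7550/(-2678) - 1*48889 = -7550*(-1/2678) - 48889 = 3775/1339 - 48889 = -65458596/1339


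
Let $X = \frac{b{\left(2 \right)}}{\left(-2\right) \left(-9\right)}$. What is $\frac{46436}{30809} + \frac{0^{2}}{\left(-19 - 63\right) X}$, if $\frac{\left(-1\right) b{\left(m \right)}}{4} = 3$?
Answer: $\frac{46436}{30809} \approx 1.5072$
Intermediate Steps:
$b{\left(m \right)} = -12$ ($b{\left(m \right)} = \left(-4\right) 3 = -12$)
$X = - \frac{2}{3}$ ($X = - \frac{12}{\left(-2\right) \left(-9\right)} = - \frac{12}{18} = \left(-12\right) \frac{1}{18} = - \frac{2}{3} \approx -0.66667$)
$\frac{46436}{30809} + \frac{0^{2}}{\left(-19 - 63\right) X} = \frac{46436}{30809} + \frac{0^{2}}{\left(-19 - 63\right) \left(- \frac{2}{3}\right)} = 46436 \cdot \frac{1}{30809} + \frac{0}{\left(-82\right) \left(- \frac{2}{3}\right)} = \frac{46436}{30809} + \frac{0}{\frac{164}{3}} = \frac{46436}{30809} + 0 \cdot \frac{3}{164} = \frac{46436}{30809} + 0 = \frac{46436}{30809}$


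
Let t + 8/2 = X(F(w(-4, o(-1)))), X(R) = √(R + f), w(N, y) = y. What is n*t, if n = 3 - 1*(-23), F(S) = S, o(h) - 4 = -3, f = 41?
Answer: -104 + 26*√42 ≈ 64.499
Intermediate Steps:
o(h) = 1 (o(h) = 4 - 3 = 1)
n = 26 (n = 3 + 23 = 26)
X(R) = √(41 + R) (X(R) = √(R + 41) = √(41 + R))
t = -4 + √42 (t = -4 + √(41 + 1) = -4 + √42 ≈ 2.4807)
n*t = 26*(-4 + √42) = -104 + 26*√42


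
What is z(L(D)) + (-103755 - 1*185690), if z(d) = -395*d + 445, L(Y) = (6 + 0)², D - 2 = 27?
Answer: -303220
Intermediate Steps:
D = 29 (D = 2 + 27 = 29)
L(Y) = 36 (L(Y) = 6² = 36)
z(d) = 445 - 395*d
z(L(D)) + (-103755 - 1*185690) = (445 - 395*36) + (-103755 - 1*185690) = (445 - 14220) + (-103755 - 185690) = -13775 - 289445 = -303220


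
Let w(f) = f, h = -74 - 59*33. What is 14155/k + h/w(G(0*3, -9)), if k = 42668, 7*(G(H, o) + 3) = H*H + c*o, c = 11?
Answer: 151330699/1280040 ≈ 118.22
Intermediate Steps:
h = -2021 (h = -74 - 1947 = -2021)
G(H, o) = -3 + H²/7 + 11*o/7 (G(H, o) = -3 + (H*H + 11*o)/7 = -3 + (H² + 11*o)/7 = -3 + (H²/7 + 11*o/7) = -3 + H²/7 + 11*o/7)
14155/k + h/w(G(0*3, -9)) = 14155/42668 - 2021/(-3 + (0*3)²/7 + (11/7)*(-9)) = 14155*(1/42668) - 2021/(-3 + (⅐)*0² - 99/7) = 14155/42668 - 2021/(-3 + (⅐)*0 - 99/7) = 14155/42668 - 2021/(-3 + 0 - 99/7) = 14155/42668 - 2021/(-120/7) = 14155/42668 - 2021*(-7/120) = 14155/42668 + 14147/120 = 151330699/1280040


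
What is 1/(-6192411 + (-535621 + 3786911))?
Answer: -1/2941121 ≈ -3.4001e-7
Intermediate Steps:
1/(-6192411 + (-535621 + 3786911)) = 1/(-6192411 + 3251290) = 1/(-2941121) = -1/2941121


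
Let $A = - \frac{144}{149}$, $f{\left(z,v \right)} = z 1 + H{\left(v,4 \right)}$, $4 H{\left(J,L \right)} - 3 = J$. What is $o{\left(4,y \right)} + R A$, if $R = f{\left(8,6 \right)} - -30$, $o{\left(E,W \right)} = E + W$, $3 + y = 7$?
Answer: $- \frac{4604}{149} \approx -30.899$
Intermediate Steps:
$H{\left(J,L \right)} = \frac{3}{4} + \frac{J}{4}$
$f{\left(z,v \right)} = \frac{3}{4} + z + \frac{v}{4}$ ($f{\left(z,v \right)} = z 1 + \left(\frac{3}{4} + \frac{v}{4}\right) = z + \left(\frac{3}{4} + \frac{v}{4}\right) = \frac{3}{4} + z + \frac{v}{4}$)
$y = 4$ ($y = -3 + 7 = 4$)
$A = - \frac{144}{149}$ ($A = \left(-144\right) \frac{1}{149} = - \frac{144}{149} \approx -0.96644$)
$R = \frac{161}{4}$ ($R = \left(\frac{3}{4} + 8 + \frac{1}{4} \cdot 6\right) - -30 = \left(\frac{3}{4} + 8 + \frac{3}{2}\right) + 30 = \frac{41}{4} + 30 = \frac{161}{4} \approx 40.25$)
$o{\left(4,y \right)} + R A = \left(4 + 4\right) + \frac{161}{4} \left(- \frac{144}{149}\right) = 8 - \frac{5796}{149} = - \frac{4604}{149}$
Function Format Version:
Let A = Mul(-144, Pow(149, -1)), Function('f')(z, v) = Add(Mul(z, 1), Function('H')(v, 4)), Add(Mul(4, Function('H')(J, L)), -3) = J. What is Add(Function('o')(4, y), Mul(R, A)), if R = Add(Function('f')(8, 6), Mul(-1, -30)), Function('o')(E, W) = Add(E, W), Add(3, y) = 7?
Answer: Rational(-4604, 149) ≈ -30.899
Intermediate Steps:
Function('H')(J, L) = Add(Rational(3, 4), Mul(Rational(1, 4), J))
Function('f')(z, v) = Add(Rational(3, 4), z, Mul(Rational(1, 4), v)) (Function('f')(z, v) = Add(Mul(z, 1), Add(Rational(3, 4), Mul(Rational(1, 4), v))) = Add(z, Add(Rational(3, 4), Mul(Rational(1, 4), v))) = Add(Rational(3, 4), z, Mul(Rational(1, 4), v)))
y = 4 (y = Add(-3, 7) = 4)
A = Rational(-144, 149) (A = Mul(-144, Rational(1, 149)) = Rational(-144, 149) ≈ -0.96644)
R = Rational(161, 4) (R = Add(Add(Rational(3, 4), 8, Mul(Rational(1, 4), 6)), Mul(-1, -30)) = Add(Add(Rational(3, 4), 8, Rational(3, 2)), 30) = Add(Rational(41, 4), 30) = Rational(161, 4) ≈ 40.250)
Add(Function('o')(4, y), Mul(R, A)) = Add(Add(4, 4), Mul(Rational(161, 4), Rational(-144, 149))) = Add(8, Rational(-5796, 149)) = Rational(-4604, 149)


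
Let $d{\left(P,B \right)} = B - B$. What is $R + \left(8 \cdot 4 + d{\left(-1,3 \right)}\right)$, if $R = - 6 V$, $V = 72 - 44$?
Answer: $-136$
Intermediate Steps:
$V = 28$ ($V = 72 - 44 = 28$)
$d{\left(P,B \right)} = 0$
$R = -168$ ($R = \left(-6\right) 28 = -168$)
$R + \left(8 \cdot 4 + d{\left(-1,3 \right)}\right) = -168 + \left(8 \cdot 4 + 0\right) = -168 + \left(32 + 0\right) = -168 + 32 = -136$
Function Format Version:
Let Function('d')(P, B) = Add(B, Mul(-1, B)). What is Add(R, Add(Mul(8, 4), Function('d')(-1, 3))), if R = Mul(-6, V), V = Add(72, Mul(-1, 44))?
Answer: -136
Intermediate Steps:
V = 28 (V = Add(72, -44) = 28)
Function('d')(P, B) = 0
R = -168 (R = Mul(-6, 28) = -168)
Add(R, Add(Mul(8, 4), Function('d')(-1, 3))) = Add(-168, Add(Mul(8, 4), 0)) = Add(-168, Add(32, 0)) = Add(-168, 32) = -136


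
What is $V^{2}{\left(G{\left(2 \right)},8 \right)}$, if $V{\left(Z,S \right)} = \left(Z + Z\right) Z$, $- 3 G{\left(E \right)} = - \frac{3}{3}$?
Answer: $\frac{4}{81} \approx 0.049383$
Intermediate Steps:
$G{\left(E \right)} = \frac{1}{3}$ ($G{\left(E \right)} = - \frac{\left(-3\right) \frac{1}{3}}{3} = \left(- \frac{1}{3}\right) \left(-1\right) = \frac{1}{3}$)
$V{\left(Z,S \right)} = 2 Z^{2}$ ($V{\left(Z,S \right)} = 2 Z Z = 2 Z^{2}$)
$V^{2}{\left(G{\left(2 \right)},8 \right)} = \left(\frac{2}{9}\right)^{2} = \frac{4}{81}$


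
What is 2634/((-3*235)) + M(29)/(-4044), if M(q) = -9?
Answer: -1182839/316780 ≈ -3.7339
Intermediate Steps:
2634/((-3*235)) + M(29)/(-4044) = 2634/((-3*235)) - 9/(-4044) = 2634/(-705) - 9*(-1/4044) = 2634*(-1/705) + 3/1348 = -878/235 + 3/1348 = -1182839/316780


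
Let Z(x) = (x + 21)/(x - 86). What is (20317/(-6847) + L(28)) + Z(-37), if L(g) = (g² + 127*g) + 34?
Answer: 89788055/20541 ≈ 4371.2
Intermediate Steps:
Z(x) = (21 + x)/(-86 + x)
L(g) = 34 + g² + 127*g
(20317/(-6847) + L(28)) + Z(-37) = (20317/(-6847) + (34 + 28² + 127*28)) + (21 - 37)/(-86 - 37) = (20317*(-1/6847) + (34 + 784 + 3556)) - 16/(-123) = (-20317/6847 + 4374) - 1/123*(-16) = 29928461/6847 + 16/123 = 89788055/20541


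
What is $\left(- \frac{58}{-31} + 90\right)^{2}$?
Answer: $\frac{8111104}{961} \approx 8440.3$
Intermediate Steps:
$\left(- \frac{58}{-31} + 90\right)^{2} = \left(\left(-58\right) \left(- \frac{1}{31}\right) + 90\right)^{2} = \left(\frac{58}{31} + 90\right)^{2} = \left(\frac{2848}{31}\right)^{2} = \frac{8111104}{961}$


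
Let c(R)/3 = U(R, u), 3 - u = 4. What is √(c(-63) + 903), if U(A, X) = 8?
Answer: 3*√103 ≈ 30.447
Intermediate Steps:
u = -1 (u = 3 - 1*4 = 3 - 4 = -1)
c(R) = 24 (c(R) = 3*8 = 24)
√(c(-63) + 903) = √(24 + 903) = √927 = 3*√103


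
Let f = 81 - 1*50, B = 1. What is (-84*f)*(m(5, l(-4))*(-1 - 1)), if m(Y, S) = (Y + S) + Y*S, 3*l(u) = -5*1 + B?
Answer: -15624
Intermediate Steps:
l(u) = -4/3 (l(u) = (-5*1 + 1)/3 = (-5 + 1)/3 = (1/3)*(-4) = -4/3)
f = 31 (f = 81 - 50 = 31)
m(Y, S) = S + Y + S*Y (m(Y, S) = (S + Y) + S*Y = S + Y + S*Y)
(-84*f)*(m(5, l(-4))*(-1 - 1)) = (-84*31)*((-4/3 + 5 - 4/3*5)*(-1 - 1)) = -2604*(-4/3 + 5 - 20/3)*(-2) = -(-7812)*(-2) = -2604*6 = -15624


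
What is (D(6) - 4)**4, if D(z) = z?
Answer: 16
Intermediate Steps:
(D(6) - 4)**4 = (6 - 4)**4 = 2**4 = 16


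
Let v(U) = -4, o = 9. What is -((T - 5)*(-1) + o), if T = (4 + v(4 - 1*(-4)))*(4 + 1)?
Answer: -14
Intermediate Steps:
T = 0 (T = (4 - 4)*(4 + 1) = 0*5 = 0)
-((T - 5)*(-1) + o) = -((0 - 5)*(-1) + 9) = -(-5*(-1) + 9) = -(5 + 9) = -1*14 = -14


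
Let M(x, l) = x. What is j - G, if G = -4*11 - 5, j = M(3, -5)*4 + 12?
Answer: 73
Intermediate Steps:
j = 24 (j = 3*4 + 12 = 12 + 12 = 24)
G = -49 (G = -44 - 5 = -49)
j - G = 24 - 1*(-49) = 24 + 49 = 73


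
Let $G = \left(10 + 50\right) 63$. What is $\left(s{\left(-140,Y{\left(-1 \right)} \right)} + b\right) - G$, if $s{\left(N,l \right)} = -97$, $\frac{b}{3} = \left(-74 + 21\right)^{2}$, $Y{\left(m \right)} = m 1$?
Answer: $4550$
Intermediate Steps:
$Y{\left(m \right)} = m$
$b = 8427$ ($b = 3 \left(-74 + 21\right)^{2} = 3 \left(-53\right)^{2} = 3 \cdot 2809 = 8427$)
$G = 3780$ ($G = 60 \cdot 63 = 3780$)
$\left(s{\left(-140,Y{\left(-1 \right)} \right)} + b\right) - G = \left(-97 + 8427\right) - 3780 = 8330 - 3780 = 4550$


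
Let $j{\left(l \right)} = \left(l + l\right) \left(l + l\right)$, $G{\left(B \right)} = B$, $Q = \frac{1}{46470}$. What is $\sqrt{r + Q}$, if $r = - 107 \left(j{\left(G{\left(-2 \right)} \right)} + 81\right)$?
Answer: $\frac{i \sqrt{22413044634630}}{46470} \approx 101.88 i$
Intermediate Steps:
$Q = \frac{1}{46470} \approx 2.1519 \cdot 10^{-5}$
$j{\left(l \right)} = 4 l^{2}$ ($j{\left(l \right)} = 2 l 2 l = 4 l^{2}$)
$r = -10379$ ($r = - 107 \left(4 \left(-2\right)^{2} + 81\right) = - 107 \left(4 \cdot 4 + 81\right) = - 107 \left(16 + 81\right) = \left(-107\right) 97 = -10379$)
$\sqrt{r + Q} = \sqrt{-10379 + \frac{1}{46470}} = \sqrt{- \frac{482312129}{46470}} = \frac{i \sqrt{22413044634630}}{46470}$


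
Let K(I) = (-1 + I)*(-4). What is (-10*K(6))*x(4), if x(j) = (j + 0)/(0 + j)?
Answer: 200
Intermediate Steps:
x(j) = 1 (x(j) = j/j = 1)
K(I) = 4 - 4*I
(-10*K(6))*x(4) = -10*(4 - 4*6)*1 = -10*(4 - 24)*1 = -10*(-20)*1 = 200*1 = 200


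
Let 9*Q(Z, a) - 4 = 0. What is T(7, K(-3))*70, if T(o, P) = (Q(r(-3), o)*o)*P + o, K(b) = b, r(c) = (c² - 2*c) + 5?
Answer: -490/3 ≈ -163.33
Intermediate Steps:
r(c) = 5 + c² - 2*c
Q(Z, a) = 4/9 (Q(Z, a) = 4/9 + (⅑)*0 = 4/9 + 0 = 4/9)
T(o, P) = o + 4*P*o/9 (T(o, P) = (4*o/9)*P + o = 4*P*o/9 + o = o + 4*P*o/9)
T(7, K(-3))*70 = ((⅑)*7*(9 + 4*(-3)))*70 = ((⅑)*7*(9 - 12))*70 = ((⅑)*7*(-3))*70 = -7/3*70 = -490/3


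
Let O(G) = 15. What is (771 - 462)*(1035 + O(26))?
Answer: 324450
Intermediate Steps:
(771 - 462)*(1035 + O(26)) = (771 - 462)*(1035 + 15) = 309*1050 = 324450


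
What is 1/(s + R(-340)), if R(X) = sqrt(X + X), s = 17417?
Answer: 17417/303352569 - 2*I*sqrt(170)/303352569 ≈ 5.7415e-5 - 8.5962e-8*I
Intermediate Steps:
R(X) = sqrt(2)*sqrt(X) (R(X) = sqrt(2*X) = sqrt(2)*sqrt(X))
1/(s + R(-340)) = 1/(17417 + sqrt(2)*sqrt(-340)) = 1/(17417 + sqrt(2)*(2*I*sqrt(85))) = 1/(17417 + 2*I*sqrt(170))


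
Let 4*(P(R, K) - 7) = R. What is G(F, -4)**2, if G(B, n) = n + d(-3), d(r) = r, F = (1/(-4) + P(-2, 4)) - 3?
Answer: 49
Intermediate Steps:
P(R, K) = 7 + R/4
F = 13/4 (F = (1/(-4) + (7 + (1/4)*(-2))) - 3 = (-1/4 + (7 - 1/2)) - 3 = (-1/4 + 13/2) - 3 = 25/4 - 3 = 13/4 ≈ 3.2500)
G(B, n) = -3 + n (G(B, n) = n - 3 = -3 + n)
G(F, -4)**2 = (-3 - 4)**2 = (-7)**2 = 49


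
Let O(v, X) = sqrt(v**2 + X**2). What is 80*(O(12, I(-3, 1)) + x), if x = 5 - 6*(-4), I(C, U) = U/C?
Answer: 2320 + 80*sqrt(1297)/3 ≈ 3280.4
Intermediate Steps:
x = 29 (x = 5 + 24 = 29)
O(v, X) = sqrt(X**2 + v**2)
80*(O(12, I(-3, 1)) + x) = 80*(sqrt((1/(-3))**2 + 12**2) + 29) = 80*(sqrt((1*(-1/3))**2 + 144) + 29) = 80*(sqrt((-1/3)**2 + 144) + 29) = 80*(sqrt(1/9 + 144) + 29) = 80*(sqrt(1297/9) + 29) = 80*(sqrt(1297)/3 + 29) = 80*(29 + sqrt(1297)/3) = 2320 + 80*sqrt(1297)/3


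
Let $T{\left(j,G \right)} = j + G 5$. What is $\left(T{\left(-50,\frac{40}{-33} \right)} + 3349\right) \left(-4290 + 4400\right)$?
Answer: $\frac{1086670}{3} \approx 3.6222 \cdot 10^{5}$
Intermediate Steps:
$T{\left(j,G \right)} = j + 5 G$
$\left(T{\left(-50,\frac{40}{-33} \right)} + 3349\right) \left(-4290 + 4400\right) = \left(\left(-50 + 5 \frac{40}{-33}\right) + 3349\right) \left(-4290 + 4400\right) = \left(\left(-50 + 5 \cdot 40 \left(- \frac{1}{33}\right)\right) + 3349\right) 110 = \left(\left(-50 + 5 \left(- \frac{40}{33}\right)\right) + 3349\right) 110 = \left(\left(-50 - \frac{200}{33}\right) + 3349\right) 110 = \left(- \frac{1850}{33} + 3349\right) 110 = \frac{108667}{33} \cdot 110 = \frac{1086670}{3}$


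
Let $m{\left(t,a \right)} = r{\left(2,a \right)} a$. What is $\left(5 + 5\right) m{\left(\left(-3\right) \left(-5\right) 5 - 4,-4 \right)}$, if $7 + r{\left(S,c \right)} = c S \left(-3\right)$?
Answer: $-680$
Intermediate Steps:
$r{\left(S,c \right)} = -7 - 3 S c$ ($r{\left(S,c \right)} = -7 + c S \left(-3\right) = -7 + S c \left(-3\right) = -7 - 3 S c$)
$m{\left(t,a \right)} = a \left(-7 - 6 a\right)$ ($m{\left(t,a \right)} = \left(-7 - 6 a\right) a = a \left(-7 - 6 a\right)$)
$\left(5 + 5\right) m{\left(\left(-3\right) \left(-5\right) 5 - 4,-4 \right)} = \left(5 + 5\right) \left(\left(-1\right) \left(-4\right) \left(7 + 6 \left(-4\right)\right)\right) = 10 \left(\left(-1\right) \left(-4\right) \left(7 - 24\right)\right) = 10 \left(\left(-1\right) \left(-4\right) \left(-17\right)\right) = 10 \left(-68\right) = -680$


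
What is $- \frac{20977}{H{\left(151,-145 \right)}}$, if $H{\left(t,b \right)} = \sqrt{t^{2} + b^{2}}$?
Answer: $- \frac{20977 \sqrt{43826}}{43826} \approx -100.2$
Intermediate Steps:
$H{\left(t,b \right)} = \sqrt{b^{2} + t^{2}}$
$- \frac{20977}{H{\left(151,-145 \right)}} = - \frac{20977}{\sqrt{\left(-145\right)^{2} + 151^{2}}} = - \frac{20977}{\sqrt{21025 + 22801}} = - \frac{20977}{\sqrt{43826}} = - 20977 \frac{\sqrt{43826}}{43826} = - \frac{20977 \sqrt{43826}}{43826}$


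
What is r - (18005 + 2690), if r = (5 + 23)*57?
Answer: -19099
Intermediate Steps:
r = 1596 (r = 28*57 = 1596)
r - (18005 + 2690) = 1596 - (18005 + 2690) = 1596 - 1*20695 = 1596 - 20695 = -19099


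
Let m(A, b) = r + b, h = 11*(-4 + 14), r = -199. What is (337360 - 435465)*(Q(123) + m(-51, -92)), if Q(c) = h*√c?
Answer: 28548555 - 10791550*√123 ≈ -9.1135e+7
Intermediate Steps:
h = 110 (h = 11*10 = 110)
Q(c) = 110*√c
m(A, b) = -199 + b
(337360 - 435465)*(Q(123) + m(-51, -92)) = (337360 - 435465)*(110*√123 + (-199 - 92)) = -98105*(110*√123 - 291) = -98105*(-291 + 110*√123) = 28548555 - 10791550*√123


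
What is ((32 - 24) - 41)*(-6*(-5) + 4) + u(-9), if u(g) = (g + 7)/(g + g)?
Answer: -10097/9 ≈ -1121.9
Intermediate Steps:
u(g) = (7 + g)/(2*g) (u(g) = (7 + g)/((2*g)) = (7 + g)*(1/(2*g)) = (7 + g)/(2*g))
((32 - 24) - 41)*(-6*(-5) + 4) + u(-9) = ((32 - 24) - 41)*(-6*(-5) + 4) + (½)*(7 - 9)/(-9) = (8 - 41)*(30 + 4) + (½)*(-⅑)*(-2) = -33*34 + ⅑ = -1122 + ⅑ = -10097/9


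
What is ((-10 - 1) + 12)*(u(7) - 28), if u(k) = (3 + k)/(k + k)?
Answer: -191/7 ≈ -27.286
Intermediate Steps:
u(k) = (3 + k)/(2*k) (u(k) = (3 + k)/((2*k)) = (3 + k)*(1/(2*k)) = (3 + k)/(2*k))
((-10 - 1) + 12)*(u(7) - 28) = ((-10 - 1) + 12)*((½)*(3 + 7)/7 - 28) = (-11 + 12)*((½)*(⅐)*10 - 28) = 1*(5/7 - 28) = 1*(-191/7) = -191/7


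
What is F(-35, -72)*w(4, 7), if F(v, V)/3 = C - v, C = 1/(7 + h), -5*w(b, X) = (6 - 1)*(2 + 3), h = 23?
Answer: -1051/2 ≈ -525.50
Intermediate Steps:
w(b, X) = -5 (w(b, X) = -(6 - 1)*(2 + 3)/5 = -5)
C = 1/30 (C = 1/(7 + 23) = 1/30 ≈ 0.033333)
F(v, V) = ⅒ - 3*v (F(v, V) = 3*(1/30 - v) = ⅒ - 3*v)
F(-35, -72)*w(4, 7) = (⅒ - 3*(-35))*(-5) = (⅒ + 105)*(-5) = (1051/10)*(-5) = -1051/2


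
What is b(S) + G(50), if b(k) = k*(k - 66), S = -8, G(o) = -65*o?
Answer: -2658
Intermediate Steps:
b(k) = k*(-66 + k)
b(S) + G(50) = -8*(-66 - 8) - 65*50 = -8*(-74) - 3250 = 592 - 3250 = -2658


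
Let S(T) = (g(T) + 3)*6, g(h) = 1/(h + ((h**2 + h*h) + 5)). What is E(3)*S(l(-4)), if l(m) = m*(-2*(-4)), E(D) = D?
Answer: 109152/2021 ≈ 54.009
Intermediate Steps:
g(h) = 1/(5 + h + 2*h**2) (g(h) = 1/(h + ((h**2 + h**2) + 5)) = 1/(h + (2*h**2 + 5)) = 1/(h + (5 + 2*h**2)) = 1/(5 + h + 2*h**2))
l(m) = 8*m (l(m) = m*8 = 8*m)
S(T) = 18 + 6/(5 + T + 2*T**2) (S(T) = (1/(5 + T + 2*T**2) + 3)*6 = (3 + 1/(5 + T + 2*T**2))*6 = 18 + 6/(5 + T + 2*T**2))
E(3)*S(l(-4)) = 3*(6*(16 + 3*(8*(-4)) + 6*(8*(-4))**2)/(5 + 8*(-4) + 2*(8*(-4))**2)) = 3*(6*(16 + 3*(-32) + 6*(-32)**2)/(5 - 32 + 2*(-32)**2)) = 3*(6*(16 - 96 + 6*1024)/(5 - 32 + 2*1024)) = 3*(6*(16 - 96 + 6144)/(5 - 32 + 2048)) = 3*(6*6064/2021) = 3*(6*(1/2021)*6064) = 3*(36384/2021) = 109152/2021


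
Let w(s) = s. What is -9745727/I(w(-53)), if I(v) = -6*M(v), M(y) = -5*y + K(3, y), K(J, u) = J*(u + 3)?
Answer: 9745727/690 ≈ 14124.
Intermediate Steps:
K(J, u) = J*(3 + u)
M(y) = 9 - 2*y (M(y) = -5*y + 3*(3 + y) = -5*y + (9 + 3*y) = 9 - 2*y)
I(v) = -54 + 12*v (I(v) = -6*(9 - 2*v) = -54 + 12*v)
-9745727/I(w(-53)) = -9745727/(-54 + 12*(-53)) = -9745727/(-54 - 636) = -9745727/(-690) = -9745727*(-1/690) = 9745727/690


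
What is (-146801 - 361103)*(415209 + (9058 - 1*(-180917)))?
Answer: -307375374336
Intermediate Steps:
(-146801 - 361103)*(415209 + (9058 - 1*(-180917))) = -507904*(415209 + (9058 + 180917)) = -507904*(415209 + 189975) = -507904*605184 = -307375374336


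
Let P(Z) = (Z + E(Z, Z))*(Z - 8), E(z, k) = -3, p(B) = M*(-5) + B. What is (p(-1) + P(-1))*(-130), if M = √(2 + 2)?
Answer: -3250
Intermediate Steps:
M = 2 (M = √4 = 2)
p(B) = -10 + B (p(B) = 2*(-5) + B = -10 + B)
P(Z) = (-8 + Z)*(-3 + Z) (P(Z) = (Z - 3)*(Z - 8) = (-3 + Z)*(-8 + Z) = (-8 + Z)*(-3 + Z))
(p(-1) + P(-1))*(-130) = ((-10 - 1) + (24 + (-1)² - 11*(-1)))*(-130) = (-11 + (24 + 1 + 11))*(-130) = (-11 + 36)*(-130) = 25*(-130) = -3250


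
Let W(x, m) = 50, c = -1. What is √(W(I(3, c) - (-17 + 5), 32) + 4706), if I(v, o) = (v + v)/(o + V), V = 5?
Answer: 2*√1189 ≈ 68.964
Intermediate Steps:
I(v, o) = 2*v/(5 + o) (I(v, o) = (v + v)/(o + 5) = (2*v)/(5 + o) = 2*v/(5 + o))
√(W(I(3, c) - (-17 + 5), 32) + 4706) = √(50 + 4706) = √4756 = 2*√1189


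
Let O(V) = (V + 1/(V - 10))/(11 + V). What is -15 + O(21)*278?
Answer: 3701/22 ≈ 168.23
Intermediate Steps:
O(V) = (V + 1/(-10 + V))/(11 + V)
-15 + O(21)*278 = -15 + ((1 + 21² - 10*21)/(-110 + 21 + 21²))*278 = -15 + ((1 + 441 - 210)/(-110 + 21 + 441))*278 = -15 + (232/352)*278 = -15 + ((1/352)*232)*278 = -15 + (29/44)*278 = -15 + 4031/22 = 3701/22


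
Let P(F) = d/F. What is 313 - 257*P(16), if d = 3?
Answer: 4237/16 ≈ 264.81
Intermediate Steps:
P(F) = 3/F
313 - 257*P(16) = 313 - 771/16 = 4237/16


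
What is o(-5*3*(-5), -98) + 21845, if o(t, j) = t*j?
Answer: 14495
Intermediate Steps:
o(t, j) = j*t
o(-5*3*(-5), -98) + 21845 = -98*(-5*3)*(-5) + 21845 = -(-1470)*(-5) + 21845 = -98*75 + 21845 = -7350 + 21845 = 14495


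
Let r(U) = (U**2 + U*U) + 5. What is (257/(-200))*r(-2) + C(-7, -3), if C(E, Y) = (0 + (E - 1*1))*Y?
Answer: 1459/200 ≈ 7.2950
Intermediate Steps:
r(U) = 5 + 2*U**2 (r(U) = (U**2 + U**2) + 5 = 2*U**2 + 5 = 5 + 2*U**2)
C(E, Y) = Y*(-1 + E) (C(E, Y) = (0 + (E - 1))*Y = (0 + (-1 + E))*Y = (-1 + E)*Y = Y*(-1 + E))
(257/(-200))*r(-2) + C(-7, -3) = (257/(-200))*(5 + 2*(-2)**2) - 3*(-1 - 7) = (257*(-1/200))*(5 + 2*4) - 3*(-8) = -257*(5 + 8)/200 + 24 = -257/200*13 + 24 = -3341/200 + 24 = 1459/200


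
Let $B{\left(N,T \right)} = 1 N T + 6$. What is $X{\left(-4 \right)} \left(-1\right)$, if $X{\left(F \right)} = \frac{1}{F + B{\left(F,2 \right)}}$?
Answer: $\frac{1}{6} \approx 0.16667$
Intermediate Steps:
$B{\left(N,T \right)} = 6 + N T$ ($B{\left(N,T \right)} = N T + 6 = 6 + N T$)
$X{\left(F \right)} = \frac{1}{6 + 3 F}$ ($X{\left(F \right)} = \frac{1}{F + \left(6 + F 2\right)} = \frac{1}{F + \left(6 + 2 F\right)} = \frac{1}{6 + 3 F}$)
$X{\left(-4 \right)} \left(-1\right) = \frac{1}{3 \left(2 - 4\right)} \left(-1\right) = \frac{1}{3 \left(-2\right)} \left(-1\right) = \frac{1}{3} \left(- \frac{1}{2}\right) \left(-1\right) = \left(- \frac{1}{6}\right) \left(-1\right) = \frac{1}{6}$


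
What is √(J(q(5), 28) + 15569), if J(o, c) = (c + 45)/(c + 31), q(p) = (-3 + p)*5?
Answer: 2*√13549999/59 ≈ 124.78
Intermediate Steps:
q(p) = -15 + 5*p
J(o, c) = (45 + c)/(31 + c)
√(J(q(5), 28) + 15569) = √((45 + 28)/(31 + 28) + 15569) = √(73/59 + 15569) = √(918644/59) = 2*√13549999/59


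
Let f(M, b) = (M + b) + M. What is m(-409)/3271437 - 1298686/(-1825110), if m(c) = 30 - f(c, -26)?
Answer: 78706751443/110569118205 ≈ 0.71183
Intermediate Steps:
f(M, b) = b + 2*M
m(c) = 56 - 2*c (m(c) = 30 - (-26 + 2*c) = 30 + (26 - 2*c) = 56 - 2*c)
m(-409)/3271437 - 1298686/(-1825110) = (56 - 2*(-409))/3271437 - 1298686/(-1825110) = (56 + 818)*(1/3271437) - 1298686*(-1/1825110) = 874*(1/3271437) + 649343/912555 = 874/3271437 + 649343/912555 = 78706751443/110569118205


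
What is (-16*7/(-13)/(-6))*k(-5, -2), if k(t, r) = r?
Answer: 112/39 ≈ 2.8718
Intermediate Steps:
(-16*7/(-13)/(-6))*k(-5, -2) = -16*7/(-13)/(-6)*(-2) = -16*7*(-1/13)*(-1)/6*(-2) = -(-112)*(-1)/(13*6)*(-2) = -16*7/78*(-2) = -56/39*(-2) = 112/39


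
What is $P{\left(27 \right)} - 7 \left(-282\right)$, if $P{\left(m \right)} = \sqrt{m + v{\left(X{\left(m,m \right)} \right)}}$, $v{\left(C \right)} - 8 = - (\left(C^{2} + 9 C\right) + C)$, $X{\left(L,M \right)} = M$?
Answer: $1974 + 2 i \sqrt{241} \approx 1974.0 + 31.048 i$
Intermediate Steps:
$v{\left(C \right)} = 8 - C^{2} - 10 C$ ($v{\left(C \right)} = 8 - \left(\left(C^{2} + 9 C\right) + C\right) = 8 - \left(C^{2} + 10 C\right) = 8 - C^{2} - 10 C$)
$P{\left(m \right)} = \sqrt{8 - m^{2} - 9 m}$ ($P{\left(m \right)} = \sqrt{m - \left(-8 + m^{2} + 10 m\right)} = \sqrt{8 - m^{2} - 9 m}$)
$P{\left(27 \right)} - 7 \left(-282\right) = \sqrt{8 - 27^{2} - 243} - 7 \left(-282\right) = \sqrt{8 - 729 - 243} - -1974 = \sqrt{8 - 729 - 243} + 1974 = \sqrt{-964} + 1974 = 2 i \sqrt{241} + 1974 = 1974 + 2 i \sqrt{241}$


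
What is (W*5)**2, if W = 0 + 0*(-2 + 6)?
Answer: 0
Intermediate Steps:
W = 0 (W = 0 + 0*4 = 0 + 0 = 0)
(W*5)**2 = (0*5)**2 = 0**2 = 0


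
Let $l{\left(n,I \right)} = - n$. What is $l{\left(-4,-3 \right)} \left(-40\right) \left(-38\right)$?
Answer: $6080$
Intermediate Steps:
$l{\left(-4,-3 \right)} \left(-40\right) \left(-38\right) = \left(-1\right) \left(-4\right) \left(-40\right) \left(-38\right) = 4 \left(-40\right) \left(-38\right) = \left(-160\right) \left(-38\right) = 6080$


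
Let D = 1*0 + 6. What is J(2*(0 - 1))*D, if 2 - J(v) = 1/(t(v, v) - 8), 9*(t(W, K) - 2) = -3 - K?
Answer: 714/55 ≈ 12.982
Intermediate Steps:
t(W, K) = 5/3 - K/9 (t(W, K) = 2 + (-3 - K)/9 = 2 + (-1/3 - K/9) = 5/3 - K/9)
D = 6 (D = 0 + 6 = 6)
J(v) = 2 - 1/(-19/3 - v/9) (J(v) = 2 - 1/((5/3 - v/9) - 8) = 2 - 1/(-19/3 - v/9))
J(2*(0 - 1))*D = ((123 + 2*(2*(0 - 1)))/(57 + 2*(0 - 1)))*6 = ((123 + 2*(2*(-1)))/(57 + 2*(-1)))*6 = ((123 + 2*(-2))/(57 - 2))*6 = ((123 - 4)/55)*6 = ((1/55)*119)*6 = (119/55)*6 = 714/55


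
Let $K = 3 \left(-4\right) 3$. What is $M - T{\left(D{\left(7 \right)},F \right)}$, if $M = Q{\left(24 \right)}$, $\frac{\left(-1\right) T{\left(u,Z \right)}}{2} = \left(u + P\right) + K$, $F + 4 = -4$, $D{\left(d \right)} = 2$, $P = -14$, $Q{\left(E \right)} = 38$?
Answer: $-58$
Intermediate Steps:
$F = -8$ ($F = -4 - 4 = -8$)
$K = -36$ ($K = \left(-12\right) 3 = -36$)
$T{\left(u,Z \right)} = 100 - 2 u$ ($T{\left(u,Z \right)} = - 2 \left(\left(u - 14\right) - 36\right) = - 2 \left(\left(-14 + u\right) - 36\right) = - 2 \left(-50 + u\right) = 100 - 2 u$)
$M = 38$
$M - T{\left(D{\left(7 \right)},F \right)} = 38 - \left(100 - 4\right) = 38 - 96 = -58$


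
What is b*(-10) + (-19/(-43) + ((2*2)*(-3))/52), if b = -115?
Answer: 642968/559 ≈ 1150.2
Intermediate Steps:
b*(-10) + (-19/(-43) + ((2*2)*(-3))/52) = -115*(-10) + (-19/(-43) + ((2*2)*(-3))/52) = 1150 + (-19*(-1/43) + (4*(-3))*(1/52)) = 1150 + (19/43 - 12*1/52) = 1150 + (19/43 - 3/13) = 1150 + 118/559 = 642968/559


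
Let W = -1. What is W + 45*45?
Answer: 2024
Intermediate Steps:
W + 45*45 = -1 + 45*45 = -1 + 2025 = 2024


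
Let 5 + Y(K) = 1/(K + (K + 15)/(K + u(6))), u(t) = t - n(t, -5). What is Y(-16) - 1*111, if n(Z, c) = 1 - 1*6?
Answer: -9169/79 ≈ -116.06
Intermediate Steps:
n(Z, c) = -5 (n(Z, c) = 1 - 6 = -5)
u(t) = 5 + t (u(t) = t - 1*(-5) = t + 5 = 5 + t)
Y(K) = -5 + 1/(K + (15 + K)/(11 + K)) (Y(K) = -5 + 1/(K + (K + 15)/(K + (5 + 6))) = -5 + 1/(K + (15 + K)/(K + 11)) = -5 + 1/(K + (15 + K)/(11 + K)))
Y(-16) - 1*111 = (-64 - 59*(-16) - 5*(-16)²)/(15 + (-16)² + 12*(-16)) - 1*111 = (-64 + 944 - 5*256)/(15 + 256 - 192) - 111 = (-64 + 944 - 1280)/79 - 111 = (1/79)*(-400) - 111 = -400/79 - 111 = -9169/79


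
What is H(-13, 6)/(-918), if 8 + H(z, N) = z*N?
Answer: 43/459 ≈ 0.093682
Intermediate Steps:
H(z, N) = -8 + N*z (H(z, N) = -8 + z*N = -8 + N*z)
H(-13, 6)/(-918) = (-8 + 6*(-13))/(-918) = (-8 - 78)*(-1/918) = -86*(-1/918) = 43/459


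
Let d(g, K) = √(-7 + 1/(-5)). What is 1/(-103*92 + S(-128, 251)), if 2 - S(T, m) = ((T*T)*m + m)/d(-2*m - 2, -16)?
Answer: -6*I/(56844*I + 4112635*√5) ≈ -4.0328e-9 - 6.5242e-7*I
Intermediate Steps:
d(g, K) = 6*I*√5/5 (d(g, K) = √(-7 - ⅕) = √(-36/5) = 6*I*√5/5)
S(T, m) = 2 + I*√5*(m + m*T²)/6 (S(T, m) = 2 - ((T*T)*m + m)/(6*I*√5/5) = 2 - (T²*m + m)*(-I*√5/6) = 2 - (m*T² + m)*(-I*√5/6) = 2 - (m + m*T²)*(-I*√5/6) = 2 - (-1)*I*√5*(m + m*T²)/6 = 2 + I*√5*(m + m*T²)/6)
1/(-103*92 + S(-128, 251)) = 1/(-103*92 + (2 + (⅙)*I*251*√5 + (⅙)*I*251*√5*(-128)²)) = 1/(-9476 + (2 + 251*I*√5/6 + (⅙)*I*251*√5*16384)) = 1/(-9476 + (2 + 251*I*√5/6 + 2056192*I*√5/3)) = 1/(-9476 + (2 + 4112635*I*√5/6)) = 1/(-9474 + 4112635*I*√5/6)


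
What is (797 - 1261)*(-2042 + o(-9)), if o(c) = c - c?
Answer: 947488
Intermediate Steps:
o(c) = 0
(797 - 1261)*(-2042 + o(-9)) = (797 - 1261)*(-2042 + 0) = -464*(-2042) = 947488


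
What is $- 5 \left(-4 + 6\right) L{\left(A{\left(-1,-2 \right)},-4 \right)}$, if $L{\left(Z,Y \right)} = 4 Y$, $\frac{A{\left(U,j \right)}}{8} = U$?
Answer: $160$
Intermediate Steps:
$A{\left(U,j \right)} = 8 U$
$- 5 \left(-4 + 6\right) L{\left(A{\left(-1,-2 \right)},-4 \right)} = - 5 \left(-4 + 6\right) 4 \left(-4\right) = \left(-5\right) 2 \left(-16\right) = \left(-10\right) \left(-16\right) = 160$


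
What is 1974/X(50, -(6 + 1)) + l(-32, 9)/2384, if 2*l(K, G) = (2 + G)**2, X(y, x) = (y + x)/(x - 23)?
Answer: -282355757/205024 ≈ -1377.2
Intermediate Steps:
X(y, x) = (x + y)/(-23 + x)
l(K, G) = (2 + G)**2/2
1974/X(50, -(6 + 1)) + l(-32, 9)/2384 = 1974/(((-(6 + 1) + 50)/(-23 - (6 + 1)))) + ((2 + 9)**2/2)/2384 = 1974/(((-1*7 + 50)/(-23 - 1*7))) + ((1/2)*11**2)*(1/2384) = 1974/(((-7 + 50)/(-23 - 7))) + ((1/2)*121)*(1/2384) = 1974/((43/(-30))) + (121/2)*(1/2384) = 1974/((-1/30*43)) + 121/4768 = 1974/(-43/30) + 121/4768 = 1974*(-30/43) + 121/4768 = -59220/43 + 121/4768 = -282355757/205024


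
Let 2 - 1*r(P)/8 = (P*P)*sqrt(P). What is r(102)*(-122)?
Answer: -1952 + 10154304*sqrt(102) ≈ 1.0255e+8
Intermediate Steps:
r(P) = 16 - 8*P**(5/2) (r(P) = 16 - 8*P*P*sqrt(P) = 16 - 8*P**2*sqrt(P) = 16 - 8*P**(5/2))
r(102)*(-122) = (16 - 83232*sqrt(102))*(-122) = -1952 + 10154304*sqrt(102)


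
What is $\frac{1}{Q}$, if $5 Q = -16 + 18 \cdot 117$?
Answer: $\frac{1}{418} \approx 0.0023923$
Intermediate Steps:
$Q = 418$ ($Q = \frac{-16 + 18 \cdot 117}{5} = \frac{-16 + 2106}{5} = \frac{1}{5} \cdot 2090 = 418$)
$\frac{1}{Q} = \frac{1}{418}$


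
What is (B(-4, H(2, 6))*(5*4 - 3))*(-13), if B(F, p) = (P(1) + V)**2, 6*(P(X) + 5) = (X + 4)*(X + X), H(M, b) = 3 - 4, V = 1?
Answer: -10829/9 ≈ -1203.2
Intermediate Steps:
H(M, b) = -1
P(X) = -5 + X*(4 + X)/3 (P(X) = -5 + ((X + 4)*(X + X))/6 = -5 + ((4 + X)*(2*X))/6 = -5 + (2*X*(4 + X))/6 = -5 + X*(4 + X)/3)
B(F, p) = 49/9 (B(F, p) = ((-5 + (1/3)*1**2 + (4/3)*1) + 1)**2 = ((-5 + (1/3)*1 + 4/3) + 1)**2 = ((-5 + 1/3 + 4/3) + 1)**2 = (-10/3 + 1)**2 = (-7/3)**2 = 49/9)
(B(-4, H(2, 6))*(5*4 - 3))*(-13) = (49*(5*4 - 3)/9)*(-13) = (49*(20 - 3)/9)*(-13) = ((49/9)*17)*(-13) = (833/9)*(-13) = -10829/9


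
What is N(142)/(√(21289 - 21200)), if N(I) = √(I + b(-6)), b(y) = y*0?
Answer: √12638/89 ≈ 1.2631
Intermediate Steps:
b(y) = 0
N(I) = √I (N(I) = √(I + 0) = √I)
N(142)/(√(21289 - 21200)) = √142/(√(21289 - 21200)) = √142/(√89) = √142*(√89/89) = √12638/89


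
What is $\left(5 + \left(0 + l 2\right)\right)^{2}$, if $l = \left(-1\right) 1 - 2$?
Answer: $1$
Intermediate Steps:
$l = -3$ ($l = -1 - 2 = -3$)
$\left(5 + \left(0 + l 2\right)\right)^{2} = \left(5 + \left(0 - 6\right)\right)^{2} = \left(5 - 6\right)^{2} = \left(-1\right)^{2} = 1$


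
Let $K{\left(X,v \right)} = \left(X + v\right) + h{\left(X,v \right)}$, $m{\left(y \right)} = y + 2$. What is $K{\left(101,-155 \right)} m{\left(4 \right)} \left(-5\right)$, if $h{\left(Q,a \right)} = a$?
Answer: $6270$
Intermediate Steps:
$m{\left(y \right)} = 2 + y$
$K{\left(X,v \right)} = X + 2 v$ ($K{\left(X,v \right)} = \left(X + v\right) + v = X + 2 v$)
$K{\left(101,-155 \right)} m{\left(4 \right)} \left(-5\right) = \left(101 + 2 \left(-155\right)\right) \left(2 + 4\right) \left(-5\right) = \left(101 - 310\right) 6 \left(-5\right) = \left(-209\right) \left(-30\right) = 6270$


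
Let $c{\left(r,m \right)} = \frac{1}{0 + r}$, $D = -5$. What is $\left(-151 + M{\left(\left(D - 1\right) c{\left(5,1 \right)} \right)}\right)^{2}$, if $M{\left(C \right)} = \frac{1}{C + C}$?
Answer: $\frac{3301489}{144} \approx 22927.0$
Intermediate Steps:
$c{\left(r,m \right)} = \frac{1}{r}$
$M{\left(C \right)} = \frac{1}{2 C}$
$\left(-151 + M{\left(\left(D - 1\right) c{\left(5,1 \right)} \right)}\right)^{2} = \left(-151 + \frac{1}{2 \frac{-5 - 1}{5}}\right)^{2} = \left(-151 + \frac{1}{2 \left(\left(-6\right) \frac{1}{5}\right)}\right)^{2} = \left(-151 + \frac{1}{2 \left(- \frac{6}{5}\right)}\right)^{2} = \left(-151 + \frac{1}{2} \left(- \frac{5}{6}\right)\right)^{2} = \left(-151 - \frac{5}{12}\right)^{2} = \left(- \frac{1817}{12}\right)^{2} = \frac{3301489}{144}$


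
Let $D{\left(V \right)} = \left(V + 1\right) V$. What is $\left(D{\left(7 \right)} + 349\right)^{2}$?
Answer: $164025$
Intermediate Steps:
$D{\left(V \right)} = V \left(1 + V\right)$ ($D{\left(V \right)} = \left(1 + V\right) V = V \left(1 + V\right)$)
$\left(D{\left(7 \right)} + 349\right)^{2} = \left(7 \left(1 + 7\right) + 349\right)^{2} = \left(7 \cdot 8 + 349\right)^{2} = \left(56 + 349\right)^{2} = 405^{2} = 164025$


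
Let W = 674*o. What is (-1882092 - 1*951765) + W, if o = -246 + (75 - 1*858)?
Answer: -3527403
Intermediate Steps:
o = -1029 (o = -246 + (75 - 858) = -246 - 783 = -1029)
W = -693546 (W = 674*(-1029) = -693546)
(-1882092 - 1*951765) + W = (-1882092 - 1*951765) - 693546 = (-1882092 - 951765) - 693546 = -2833857 - 693546 = -3527403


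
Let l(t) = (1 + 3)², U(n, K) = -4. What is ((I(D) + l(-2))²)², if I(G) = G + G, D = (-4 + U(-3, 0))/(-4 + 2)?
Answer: 331776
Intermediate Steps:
l(t) = 16 (l(t) = 4² = 16)
D = 4 (D = (-4 - 4)/(-4 + 2) = -8/(-2) = -8*(-½) = 4)
I(G) = 2*G
((I(D) + l(-2))²)² = ((2*4 + 16)²)² = ((8 + 16)²)² = (24²)² = 576² = 331776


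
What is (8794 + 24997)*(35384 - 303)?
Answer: 1185422071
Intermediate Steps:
(8794 + 24997)*(35384 - 303) = 33791*35081 = 1185422071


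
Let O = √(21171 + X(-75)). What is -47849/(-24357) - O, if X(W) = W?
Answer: 47849/24357 - 6*√586 ≈ -143.28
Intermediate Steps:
O = 6*√586 (O = √(21171 - 75) = √21096 = 6*√586 ≈ 145.24)
-47849/(-24357) - O = -47849/(-24357) - 6*√586 = -47849*(-1/24357) - 6*√586 = 47849/24357 - 6*√586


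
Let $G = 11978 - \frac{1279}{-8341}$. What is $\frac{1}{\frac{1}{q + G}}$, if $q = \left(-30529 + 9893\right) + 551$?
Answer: $- \frac{67619208}{8341} \approx -8106.8$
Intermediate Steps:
$G = \frac{99909777}{8341}$ ($G = 11978 - - \frac{1279}{8341} = 11978 + \frac{1279}{8341} = \frac{99909777}{8341} \approx 11978.0$)
$q = -20085$ ($q = -20636 + 551 = -20085$)
$\frac{1}{\frac{1}{q + G}} = \frac{1}{\frac{1}{-20085 + \frac{99909777}{8341}}} = \frac{1}{\frac{1}{- \frac{67619208}{8341}}} = \frac{1}{- \frac{8341}{67619208}} = - \frac{67619208}{8341}$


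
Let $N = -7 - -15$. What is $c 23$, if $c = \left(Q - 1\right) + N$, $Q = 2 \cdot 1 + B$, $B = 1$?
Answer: $230$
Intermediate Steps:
$N = 8$ ($N = -7 + 15 = 8$)
$Q = 3$ ($Q = 2 \cdot 1 + 1 = 2 + 1 = 3$)
$c = 10$ ($c = \left(3 - 1\right) + 8 = 2 + 8 = 10$)
$c 23 = 10 \cdot 23 = 230$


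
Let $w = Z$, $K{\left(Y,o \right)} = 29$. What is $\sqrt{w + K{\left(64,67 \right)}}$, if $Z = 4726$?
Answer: $\sqrt{4755} \approx 68.957$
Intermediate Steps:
$w = 4726$
$\sqrt{w + K{\left(64,67 \right)}} = \sqrt{4726 + 29} = \sqrt{4755}$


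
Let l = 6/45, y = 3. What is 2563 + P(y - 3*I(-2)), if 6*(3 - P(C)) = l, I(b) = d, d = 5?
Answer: 115469/45 ≈ 2566.0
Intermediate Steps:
l = 2/15 (l = 6*(1/45) = 2/15 ≈ 0.13333)
I(b) = 5
P(C) = 134/45 (P(C) = 3 - ⅙*2/15 = 3 - 1/45 = 134/45)
2563 + P(y - 3*I(-2)) = 2563 + 134/45 = 115469/45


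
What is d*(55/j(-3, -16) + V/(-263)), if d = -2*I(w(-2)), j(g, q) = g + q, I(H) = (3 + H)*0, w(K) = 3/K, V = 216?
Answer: 0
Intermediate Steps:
I(H) = 0
d = 0 (d = -2*0 = 0)
d*(55/j(-3, -16) + V/(-263)) = 0*(55/(-3 - 16) + 216/(-263)) = 0*(55/(-19) + 216*(-1/263)) = 0*(55*(-1/19) - 216/263) = 0*(-55/19 - 216/263) = 0*(-18569/4997) = 0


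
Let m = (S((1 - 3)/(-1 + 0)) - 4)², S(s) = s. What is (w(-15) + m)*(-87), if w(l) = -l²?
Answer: 19227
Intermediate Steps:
m = 4 (m = ((1 - 3)/(-1 + 0) - 4)² = (-2/(-1) - 4)² = (-2*(-1) - 4)² = (2 - 4)² = (-2)² = 4)
(w(-15) + m)*(-87) = (-1*(-15)² + 4)*(-87) = (-1*225 + 4)*(-87) = (-225 + 4)*(-87) = -221*(-87) = 19227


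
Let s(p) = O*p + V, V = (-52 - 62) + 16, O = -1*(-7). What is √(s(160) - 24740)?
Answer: I*√23718 ≈ 154.01*I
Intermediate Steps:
O = 7
V = -98 (V = -114 + 16 = -98)
s(p) = -98 + 7*p (s(p) = 7*p - 98 = -98 + 7*p)
√(s(160) - 24740) = √((-98 + 7*160) - 24740) = √((-98 + 1120) - 24740) = √(1022 - 24740) = √(-23718) = I*√23718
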